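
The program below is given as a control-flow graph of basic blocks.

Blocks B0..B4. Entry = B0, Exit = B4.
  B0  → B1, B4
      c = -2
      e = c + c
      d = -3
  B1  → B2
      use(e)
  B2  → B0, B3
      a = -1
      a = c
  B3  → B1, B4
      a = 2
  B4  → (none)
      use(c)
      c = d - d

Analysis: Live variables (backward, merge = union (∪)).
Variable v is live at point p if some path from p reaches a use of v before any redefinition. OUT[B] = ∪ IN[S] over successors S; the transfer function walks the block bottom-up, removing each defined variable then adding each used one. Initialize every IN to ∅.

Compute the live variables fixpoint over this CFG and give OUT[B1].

Per-block solution:
  B0:  IN={}  OUT={c, d, e}
  B1:  IN={c, d, e}  OUT={c, d, e}
  B2:  IN={c, d, e}  OUT={c, d, e}
  B3:  IN={c, d, e}  OUT={c, d, e}
  B4:  IN={c, d}  OUT={}

Merge at B1: OUT[B1] = IN[B2] = {c, d, e}

Answer: {c, d, e}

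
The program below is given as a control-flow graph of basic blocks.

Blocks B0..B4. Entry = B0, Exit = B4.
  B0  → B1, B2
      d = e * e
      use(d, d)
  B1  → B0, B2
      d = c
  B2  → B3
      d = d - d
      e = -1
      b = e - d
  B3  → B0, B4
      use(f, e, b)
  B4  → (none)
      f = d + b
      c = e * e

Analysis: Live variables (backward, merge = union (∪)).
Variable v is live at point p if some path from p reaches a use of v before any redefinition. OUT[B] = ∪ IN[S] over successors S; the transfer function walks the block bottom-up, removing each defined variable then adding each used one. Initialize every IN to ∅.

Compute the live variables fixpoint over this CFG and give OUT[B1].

Answer: {c, d, e, f}

Derivation:
Per-block solution:
  B0:  IN={c, e, f}  OUT={c, d, e, f}
  B1:  IN={c, e, f}  OUT={c, d, e, f}
  B2:  IN={c, d, f}  OUT={b, c, d, e, f}
  B3:  IN={b, c, d, e, f}  OUT={b, c, d, e, f}
  B4:  IN={b, d, e}  OUT={}

Merge at B1: OUT[B1] = IN[B0] ⊔ IN[B2] = {c, d, e, f}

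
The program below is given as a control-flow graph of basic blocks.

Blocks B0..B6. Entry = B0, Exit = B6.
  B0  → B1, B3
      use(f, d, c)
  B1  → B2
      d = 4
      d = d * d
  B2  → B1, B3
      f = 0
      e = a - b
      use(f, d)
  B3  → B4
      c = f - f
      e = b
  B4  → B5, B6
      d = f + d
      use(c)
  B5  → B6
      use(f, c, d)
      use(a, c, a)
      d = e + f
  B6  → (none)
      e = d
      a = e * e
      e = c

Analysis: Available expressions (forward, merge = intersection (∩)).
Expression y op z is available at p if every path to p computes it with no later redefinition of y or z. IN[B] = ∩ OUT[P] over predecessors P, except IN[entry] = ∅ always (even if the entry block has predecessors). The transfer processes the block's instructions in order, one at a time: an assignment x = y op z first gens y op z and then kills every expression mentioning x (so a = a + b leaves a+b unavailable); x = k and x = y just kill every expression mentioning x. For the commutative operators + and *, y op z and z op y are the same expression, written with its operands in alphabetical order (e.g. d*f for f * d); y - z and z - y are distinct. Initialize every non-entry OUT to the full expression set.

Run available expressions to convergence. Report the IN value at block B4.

Converged values:
  B0:   IN={}   OUT={}
  B1:   IN={}   OUT={}
  B2:   IN={}   OUT={a-b}
  B3:   IN={}   OUT={f-f}
  B4:   IN={f-f}   OUT={f-f}
  B5:   IN={f-f}   OUT={e+f, f-f}
  B6:   IN={f-f}   OUT={f-f}

Merge at B4: IN[B4] = OUT[B3] = {f-f}

Answer: {f-f}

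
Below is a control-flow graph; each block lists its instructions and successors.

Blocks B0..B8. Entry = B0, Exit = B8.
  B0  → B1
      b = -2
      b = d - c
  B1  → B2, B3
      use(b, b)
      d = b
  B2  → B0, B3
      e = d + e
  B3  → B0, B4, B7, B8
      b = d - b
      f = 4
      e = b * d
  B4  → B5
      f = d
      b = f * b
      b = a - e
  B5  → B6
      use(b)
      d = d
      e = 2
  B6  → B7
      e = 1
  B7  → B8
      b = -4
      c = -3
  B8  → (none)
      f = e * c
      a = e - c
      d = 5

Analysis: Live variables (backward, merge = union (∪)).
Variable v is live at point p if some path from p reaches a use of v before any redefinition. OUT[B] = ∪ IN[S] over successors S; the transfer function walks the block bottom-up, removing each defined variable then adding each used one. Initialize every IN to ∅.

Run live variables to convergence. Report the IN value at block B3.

Converged values:
  B0: | IN={a, c, d, e} | OUT={a, b, c, e}
  B1: | IN={a, b, c, e} | OUT={a, b, c, d, e}
  B2: | IN={a, b, c, d, e} | OUT={a, b, c, d, e}
  B3: | IN={a, b, c, d} | OUT={a, b, c, d, e}
  B4: | IN={a, b, d, e} | OUT={b, d}
  B5: | IN={b, d} | OUT={}
  B6: | IN={} | OUT={e}
  B7: | IN={e} | OUT={c, e}
  B8: | IN={c, e} | OUT={}

Merge at B3: OUT[B3] = IN[B0] ⊔ IN[B4] ⊔ IN[B7] ⊔ IN[B8] = {a, b, c, d, e}
Applying B3's transfer function to that OUT value gives IN[B3] (row B3 above).

Answer: {a, b, c, d}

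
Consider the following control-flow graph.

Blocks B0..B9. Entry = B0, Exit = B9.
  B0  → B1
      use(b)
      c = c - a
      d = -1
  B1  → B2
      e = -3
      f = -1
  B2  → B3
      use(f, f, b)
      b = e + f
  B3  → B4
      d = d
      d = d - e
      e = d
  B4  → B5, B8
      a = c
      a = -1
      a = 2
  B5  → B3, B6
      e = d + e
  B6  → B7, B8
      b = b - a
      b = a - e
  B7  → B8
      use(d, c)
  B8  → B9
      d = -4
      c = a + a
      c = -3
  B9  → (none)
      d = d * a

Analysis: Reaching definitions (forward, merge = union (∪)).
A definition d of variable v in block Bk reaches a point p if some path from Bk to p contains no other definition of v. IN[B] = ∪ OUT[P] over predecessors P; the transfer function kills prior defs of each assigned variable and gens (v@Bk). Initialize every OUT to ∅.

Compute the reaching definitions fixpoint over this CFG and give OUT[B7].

Answer: {a@B4, b@B6, c@B0, d@B3, e@B5, f@B1}

Working:
Fixpoint table:
  B0: | IN={} | OUT={c@B0, d@B0}
  B1: | IN={c@B0, d@B0} | OUT={c@B0, d@B0, e@B1, f@B1}
  B2: | IN={c@B0, d@B0, e@B1, f@B1} | OUT={b@B2, c@B0, d@B0, e@B1, f@B1}
  B3: | IN={a@B4, b@B2, c@B0, d@B0, d@B3, e@B1, e@B5, f@B1} | OUT={a@B4, b@B2, c@B0, d@B3, e@B3, f@B1}
  B4: | IN={a@B4, b@B2, c@B0, d@B3, e@B3, f@B1} | OUT={a@B4, b@B2, c@B0, d@B3, e@B3, f@B1}
  B5: | IN={a@B4, b@B2, c@B0, d@B3, e@B3, f@B1} | OUT={a@B4, b@B2, c@B0, d@B3, e@B5, f@B1}
  B6: | IN={a@B4, b@B2, c@B0, d@B3, e@B5, f@B1} | OUT={a@B4, b@B6, c@B0, d@B3, e@B5, f@B1}
  B7: | IN={a@B4, b@B6, c@B0, d@B3, e@B5, f@B1} | OUT={a@B4, b@B6, c@B0, d@B3, e@B5, f@B1}
  B8: | IN={a@B4, b@B2, b@B6, c@B0, d@B3, e@B3, e@B5, f@B1} | OUT={a@B4, b@B2, b@B6, c@B8, d@B8, e@B3, e@B5, f@B1}
  B9: | IN={a@B4, b@B2, b@B6, c@B8, d@B8, e@B3, e@B5, f@B1} | OUT={a@B4, b@B2, b@B6, c@B8, d@B9, e@B3, e@B5, f@B1}

Merge at B7: IN[B7] = OUT[B6] = {a@B4, b@B6, c@B0, d@B3, e@B5, f@B1}
Applying B7's transfer function to that IN value gives OUT[B7] (row B7 above).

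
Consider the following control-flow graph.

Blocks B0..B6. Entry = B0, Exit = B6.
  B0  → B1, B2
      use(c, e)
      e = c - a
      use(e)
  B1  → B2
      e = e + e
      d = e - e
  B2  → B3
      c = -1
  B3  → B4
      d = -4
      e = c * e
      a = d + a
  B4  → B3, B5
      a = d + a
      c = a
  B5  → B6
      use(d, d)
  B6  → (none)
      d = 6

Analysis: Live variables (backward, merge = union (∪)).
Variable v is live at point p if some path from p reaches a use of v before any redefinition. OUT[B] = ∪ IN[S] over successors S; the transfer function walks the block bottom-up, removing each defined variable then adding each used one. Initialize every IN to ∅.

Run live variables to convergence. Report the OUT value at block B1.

Answer: {a, e}

Working:
Per-block solution:
  B0: | IN={a, c, e} | OUT={a, e}
  B1: | IN={a, e} | OUT={a, e}
  B2: | IN={a, e} | OUT={a, c, e}
  B3: | IN={a, c, e} | OUT={a, d, e}
  B4: | IN={a, d, e} | OUT={a, c, d, e}
  B5: | IN={d} | OUT={}
  B6: | IN={} | OUT={}

Merge at B1: OUT[B1] = IN[B2] = {a, e}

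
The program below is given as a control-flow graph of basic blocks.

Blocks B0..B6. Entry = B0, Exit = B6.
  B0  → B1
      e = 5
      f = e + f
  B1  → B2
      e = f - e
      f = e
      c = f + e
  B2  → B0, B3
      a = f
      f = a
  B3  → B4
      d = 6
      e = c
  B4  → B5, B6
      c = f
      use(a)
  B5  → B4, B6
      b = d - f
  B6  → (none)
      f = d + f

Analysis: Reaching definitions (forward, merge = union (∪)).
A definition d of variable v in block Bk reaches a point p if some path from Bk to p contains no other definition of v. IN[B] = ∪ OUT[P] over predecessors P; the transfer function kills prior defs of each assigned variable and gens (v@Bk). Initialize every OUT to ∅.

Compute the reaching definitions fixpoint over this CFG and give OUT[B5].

Fixpoint table:
  B0:  IN={a@B2, c@B1, e@B1, f@B2}  OUT={a@B2, c@B1, e@B0, f@B0}
  B1:  IN={a@B2, c@B1, e@B0, f@B0}  OUT={a@B2, c@B1, e@B1, f@B1}
  B2:  IN={a@B2, c@B1, e@B1, f@B1}  OUT={a@B2, c@B1, e@B1, f@B2}
  B3:  IN={a@B2, c@B1, e@B1, f@B2}  OUT={a@B2, c@B1, d@B3, e@B3, f@B2}
  B4:  IN={a@B2, b@B5, c@B1, c@B4, d@B3, e@B3, f@B2}  OUT={a@B2, b@B5, c@B4, d@B3, e@B3, f@B2}
  B5:  IN={a@B2, b@B5, c@B4, d@B3, e@B3, f@B2}  OUT={a@B2, b@B5, c@B4, d@B3, e@B3, f@B2}
  B6:  IN={a@B2, b@B5, c@B4, d@B3, e@B3, f@B2}  OUT={a@B2, b@B5, c@B4, d@B3, e@B3, f@B6}

Merge at B5: IN[B5] = OUT[B4] = {a@B2, b@B5, c@B4, d@B3, e@B3, f@B2}
Applying B5's transfer function to that IN value gives OUT[B5] (row B5 above).

Answer: {a@B2, b@B5, c@B4, d@B3, e@B3, f@B2}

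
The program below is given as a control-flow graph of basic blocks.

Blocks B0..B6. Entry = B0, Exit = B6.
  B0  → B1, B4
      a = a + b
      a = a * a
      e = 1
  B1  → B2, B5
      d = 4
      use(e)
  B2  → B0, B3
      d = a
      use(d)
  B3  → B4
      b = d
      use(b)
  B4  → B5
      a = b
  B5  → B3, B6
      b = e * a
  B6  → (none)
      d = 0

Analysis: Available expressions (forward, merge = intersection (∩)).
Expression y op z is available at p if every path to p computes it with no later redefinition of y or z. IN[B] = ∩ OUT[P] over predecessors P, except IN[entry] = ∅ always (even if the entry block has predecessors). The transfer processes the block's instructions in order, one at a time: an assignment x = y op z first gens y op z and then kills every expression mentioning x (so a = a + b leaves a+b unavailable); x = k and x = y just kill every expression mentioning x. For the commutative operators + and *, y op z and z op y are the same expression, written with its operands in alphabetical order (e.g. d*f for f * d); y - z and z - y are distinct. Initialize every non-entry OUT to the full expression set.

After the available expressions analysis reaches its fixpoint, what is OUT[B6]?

Fixpoint table:
  B0: | IN={} | OUT={}
  B1: | IN={} | OUT={}
  B2: | IN={} | OUT={}
  B3: | IN={} | OUT={}
  B4: | IN={} | OUT={}
  B5: | IN={} | OUT={a*e}
  B6: | IN={a*e} | OUT={a*e}

Merge at B6: IN[B6] = OUT[B5] = {a*e}
Applying B6's transfer function to that IN value gives OUT[B6] (row B6 above).

Answer: {a*e}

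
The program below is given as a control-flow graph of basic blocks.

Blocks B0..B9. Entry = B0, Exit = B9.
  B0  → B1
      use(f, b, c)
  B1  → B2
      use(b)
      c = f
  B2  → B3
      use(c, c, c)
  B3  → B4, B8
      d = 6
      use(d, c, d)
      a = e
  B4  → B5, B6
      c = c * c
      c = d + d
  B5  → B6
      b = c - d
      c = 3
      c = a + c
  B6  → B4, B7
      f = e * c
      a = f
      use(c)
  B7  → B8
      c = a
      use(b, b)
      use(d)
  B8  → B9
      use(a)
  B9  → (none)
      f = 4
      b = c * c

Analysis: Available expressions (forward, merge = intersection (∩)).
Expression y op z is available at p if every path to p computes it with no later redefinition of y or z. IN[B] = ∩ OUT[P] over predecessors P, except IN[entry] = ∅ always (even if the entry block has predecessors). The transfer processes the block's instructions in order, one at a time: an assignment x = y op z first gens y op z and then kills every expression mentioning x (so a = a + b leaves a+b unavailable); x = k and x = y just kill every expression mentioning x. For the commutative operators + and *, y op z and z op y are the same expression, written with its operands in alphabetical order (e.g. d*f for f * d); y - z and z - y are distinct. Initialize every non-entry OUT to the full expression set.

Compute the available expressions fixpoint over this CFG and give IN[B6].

Fixpoint table:
  B0:  IN={}  OUT={}
  B1:  IN={}  OUT={}
  B2:  IN={}  OUT={}
  B3:  IN={}  OUT={}
  B4:  IN={}  OUT={d+d}
  B5:  IN={d+d}  OUT={d+d}
  B6:  IN={d+d}  OUT={c*e, d+d}
  B7:  IN={c*e, d+d}  OUT={d+d}
  B8:  IN={}  OUT={}
  B9:  IN={}  OUT={c*c}

Merge at B6: IN[B6] = OUT[B4] ∩ OUT[B5] = {d+d}

Answer: {d+d}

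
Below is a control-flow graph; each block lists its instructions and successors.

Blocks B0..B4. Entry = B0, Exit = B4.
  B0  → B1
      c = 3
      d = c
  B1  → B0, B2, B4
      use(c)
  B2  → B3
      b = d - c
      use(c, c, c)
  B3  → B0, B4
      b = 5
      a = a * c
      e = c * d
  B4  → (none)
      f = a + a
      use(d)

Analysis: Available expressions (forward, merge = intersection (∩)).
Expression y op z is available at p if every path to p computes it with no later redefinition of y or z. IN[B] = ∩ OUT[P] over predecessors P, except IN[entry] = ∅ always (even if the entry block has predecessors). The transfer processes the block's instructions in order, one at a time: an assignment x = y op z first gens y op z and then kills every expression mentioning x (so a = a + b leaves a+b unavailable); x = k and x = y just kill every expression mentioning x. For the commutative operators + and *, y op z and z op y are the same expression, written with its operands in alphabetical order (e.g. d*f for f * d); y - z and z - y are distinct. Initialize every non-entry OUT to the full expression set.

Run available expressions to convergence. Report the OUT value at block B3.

Fixpoint table:
  B0:   IN={}   OUT={}
  B1:   IN={}   OUT={}
  B2:   IN={}   OUT={d-c}
  B3:   IN={d-c}   OUT={c*d, d-c}
  B4:   IN={}   OUT={a+a}

Merge at B3: IN[B3] = OUT[B2] = {d-c}
Applying B3's transfer function to that IN value gives OUT[B3] (row B3 above).

Answer: {c*d, d-c}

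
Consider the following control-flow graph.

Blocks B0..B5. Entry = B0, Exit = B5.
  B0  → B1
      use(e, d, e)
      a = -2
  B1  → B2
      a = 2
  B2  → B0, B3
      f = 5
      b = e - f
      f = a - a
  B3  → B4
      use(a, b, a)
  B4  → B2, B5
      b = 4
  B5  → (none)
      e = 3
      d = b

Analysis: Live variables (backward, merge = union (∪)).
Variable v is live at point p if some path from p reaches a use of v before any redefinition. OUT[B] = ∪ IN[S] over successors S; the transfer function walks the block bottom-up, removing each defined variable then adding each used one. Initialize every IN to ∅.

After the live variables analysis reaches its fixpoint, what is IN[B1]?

Fixpoint table:
  B0: | IN={d, e} | OUT={d, e}
  B1: | IN={d, e} | OUT={a, d, e}
  B2: | IN={a, d, e} | OUT={a, b, d, e}
  B3: | IN={a, b, d, e} | OUT={a, d, e}
  B4: | IN={a, d, e} | OUT={a, b, d, e}
  B5: | IN={b} | OUT={}

Merge at B1: OUT[B1] = IN[B2] = {a, d, e}
Applying B1's transfer function to that OUT value gives IN[B1] (row B1 above).

Answer: {d, e}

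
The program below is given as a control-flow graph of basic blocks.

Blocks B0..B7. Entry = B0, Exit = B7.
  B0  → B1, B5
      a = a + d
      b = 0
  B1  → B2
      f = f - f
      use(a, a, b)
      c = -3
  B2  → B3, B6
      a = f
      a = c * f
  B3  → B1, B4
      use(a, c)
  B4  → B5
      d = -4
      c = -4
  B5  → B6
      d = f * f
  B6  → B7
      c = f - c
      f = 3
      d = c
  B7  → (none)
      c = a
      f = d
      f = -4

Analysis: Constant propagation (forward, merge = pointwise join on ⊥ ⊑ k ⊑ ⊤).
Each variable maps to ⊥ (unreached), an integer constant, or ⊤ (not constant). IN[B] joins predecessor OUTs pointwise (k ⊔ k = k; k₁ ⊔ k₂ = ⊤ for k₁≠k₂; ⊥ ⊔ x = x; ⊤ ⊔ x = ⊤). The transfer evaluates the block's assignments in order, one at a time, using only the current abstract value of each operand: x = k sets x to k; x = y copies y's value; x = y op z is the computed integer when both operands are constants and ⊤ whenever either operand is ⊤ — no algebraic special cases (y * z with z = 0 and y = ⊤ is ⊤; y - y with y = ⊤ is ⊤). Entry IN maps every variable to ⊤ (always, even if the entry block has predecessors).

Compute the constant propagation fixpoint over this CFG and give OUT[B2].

Fixpoint table:
  B0: | IN=(all ⊤) | OUT={b:0; rest ⊤}
  B1: | IN={b:0; rest ⊤} | OUT={b:0, c:-3; rest ⊤}
  B2: | IN={b:0, c:-3; rest ⊤} | OUT={b:0, c:-3; rest ⊤}
  B3: | IN={b:0, c:-3; rest ⊤} | OUT={b:0, c:-3; rest ⊤}
  B4: | IN={b:0, c:-3; rest ⊤} | OUT={b:0, c:-4, d:-4; rest ⊤}
  B5: | IN={b:0; rest ⊤} | OUT={b:0; rest ⊤}
  B6: | IN={b:0; rest ⊤} | OUT={b:0, f:3; rest ⊤}
  B7: | IN={b:0, f:3; rest ⊤} | OUT={b:0, f:-4; rest ⊤}

Merge at B2: IN[B2] = OUT[B1] = {a: ⊤, b: 0, c: -3, d: ⊤, e: ⊤, f: ⊤}
Applying B2's transfer function to that IN value gives OUT[B2] (row B2 above).

Answer: {a: ⊤, b: 0, c: -3, d: ⊤, e: ⊤, f: ⊤}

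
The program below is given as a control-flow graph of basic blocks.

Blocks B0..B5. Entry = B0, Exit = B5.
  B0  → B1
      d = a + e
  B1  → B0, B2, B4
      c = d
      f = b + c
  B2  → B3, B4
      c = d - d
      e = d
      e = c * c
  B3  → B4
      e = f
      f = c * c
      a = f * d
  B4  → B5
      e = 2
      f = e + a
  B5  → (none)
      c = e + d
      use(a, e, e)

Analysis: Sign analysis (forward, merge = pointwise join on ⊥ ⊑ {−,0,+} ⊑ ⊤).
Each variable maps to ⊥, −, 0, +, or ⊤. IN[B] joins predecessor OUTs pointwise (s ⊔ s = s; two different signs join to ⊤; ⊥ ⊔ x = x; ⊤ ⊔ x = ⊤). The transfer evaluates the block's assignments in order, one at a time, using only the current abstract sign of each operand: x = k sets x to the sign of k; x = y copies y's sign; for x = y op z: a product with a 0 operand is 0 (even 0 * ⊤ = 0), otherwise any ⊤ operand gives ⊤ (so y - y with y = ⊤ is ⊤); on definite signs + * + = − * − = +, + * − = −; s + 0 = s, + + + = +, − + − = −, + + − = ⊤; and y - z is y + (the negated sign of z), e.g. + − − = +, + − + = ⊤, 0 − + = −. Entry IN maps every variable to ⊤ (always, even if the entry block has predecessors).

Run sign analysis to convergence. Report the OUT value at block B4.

Per-block solution:
  B0:  IN=(all ⊤)  OUT=(all ⊤)
  B1:  IN=(all ⊤)  OUT=(all ⊤)
  B2:  IN=(all ⊤)  OUT=(all ⊤)
  B3:  IN=(all ⊤)  OUT=(all ⊤)
  B4:  IN=(all ⊤)  OUT={e:+; rest ⊤}
  B5:  IN={e:+; rest ⊤}  OUT={e:+; rest ⊤}

Merge at B4: IN[B4] = OUT[B1] ⊔ OUT[B2] ⊔ OUT[B3] = {a: ⊤, b: ⊤, c: ⊤, d: ⊤, e: ⊤, f: ⊤}
Applying B4's transfer function to that IN value gives OUT[B4] (row B4 above).

Answer: {a: ⊤, b: ⊤, c: ⊤, d: ⊤, e: +, f: ⊤}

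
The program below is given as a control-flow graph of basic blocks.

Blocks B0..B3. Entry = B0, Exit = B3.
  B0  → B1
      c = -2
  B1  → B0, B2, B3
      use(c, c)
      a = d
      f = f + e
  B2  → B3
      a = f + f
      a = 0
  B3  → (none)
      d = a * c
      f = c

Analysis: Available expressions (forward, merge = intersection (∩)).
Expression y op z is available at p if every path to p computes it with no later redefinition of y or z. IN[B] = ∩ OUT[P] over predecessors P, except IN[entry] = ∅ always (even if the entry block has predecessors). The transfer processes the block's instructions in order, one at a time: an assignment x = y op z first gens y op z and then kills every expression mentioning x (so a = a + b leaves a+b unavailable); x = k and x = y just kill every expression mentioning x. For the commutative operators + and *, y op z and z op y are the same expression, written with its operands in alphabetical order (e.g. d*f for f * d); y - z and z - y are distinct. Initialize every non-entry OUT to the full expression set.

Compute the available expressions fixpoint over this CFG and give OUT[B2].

Answer: {f+f}

Trace:
Fixpoint table:
  B0:  IN={}  OUT={}
  B1:  IN={}  OUT={}
  B2:  IN={}  OUT={f+f}
  B3:  IN={}  OUT={a*c}

Merge at B2: IN[B2] = OUT[B1] = {}
Applying B2's transfer function to that IN value gives OUT[B2] (row B2 above).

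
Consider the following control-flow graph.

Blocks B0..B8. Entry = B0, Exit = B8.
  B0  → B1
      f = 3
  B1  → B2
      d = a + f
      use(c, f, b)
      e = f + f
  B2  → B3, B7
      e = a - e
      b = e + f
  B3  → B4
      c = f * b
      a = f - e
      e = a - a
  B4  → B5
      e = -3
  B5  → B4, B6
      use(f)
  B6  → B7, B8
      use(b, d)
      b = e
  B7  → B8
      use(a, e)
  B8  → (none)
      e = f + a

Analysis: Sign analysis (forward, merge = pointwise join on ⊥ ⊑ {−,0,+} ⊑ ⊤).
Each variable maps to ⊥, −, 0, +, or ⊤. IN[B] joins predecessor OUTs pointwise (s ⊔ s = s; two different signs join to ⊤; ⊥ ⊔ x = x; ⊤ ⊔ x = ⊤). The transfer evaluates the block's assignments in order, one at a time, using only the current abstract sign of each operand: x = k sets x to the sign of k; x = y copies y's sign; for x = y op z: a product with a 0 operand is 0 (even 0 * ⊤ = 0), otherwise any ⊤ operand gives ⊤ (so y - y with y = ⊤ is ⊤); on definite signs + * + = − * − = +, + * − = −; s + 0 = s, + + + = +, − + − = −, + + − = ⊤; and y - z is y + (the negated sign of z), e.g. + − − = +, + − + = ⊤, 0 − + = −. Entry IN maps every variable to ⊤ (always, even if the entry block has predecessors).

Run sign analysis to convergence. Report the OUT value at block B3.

Converged values:
  B0:  IN=(all ⊤)  OUT={f:+; rest ⊤}
  B1:  IN={f:+; rest ⊤}  OUT={e:+, f:+; rest ⊤}
  B2:  IN={e:+, f:+; rest ⊤}  OUT={f:+; rest ⊤}
  B3:  IN={f:+; rest ⊤}  OUT={f:+; rest ⊤}
  B4:  IN={f:+; rest ⊤}  OUT={e:-, f:+; rest ⊤}
  B5:  IN={e:-, f:+; rest ⊤}  OUT={e:-, f:+; rest ⊤}
  B6:  IN={e:-, f:+; rest ⊤}  OUT={b:-, e:-, f:+; rest ⊤}
  B7:  IN={f:+; rest ⊤}  OUT={f:+; rest ⊤}
  B8:  IN={f:+; rest ⊤}  OUT={f:+; rest ⊤}

Merge at B3: IN[B3] = OUT[B2] = {a: ⊤, b: ⊤, c: ⊤, d: ⊤, e: ⊤, f: +}
Applying B3's transfer function to that IN value gives OUT[B3] (row B3 above).

Answer: {a: ⊤, b: ⊤, c: ⊤, d: ⊤, e: ⊤, f: +}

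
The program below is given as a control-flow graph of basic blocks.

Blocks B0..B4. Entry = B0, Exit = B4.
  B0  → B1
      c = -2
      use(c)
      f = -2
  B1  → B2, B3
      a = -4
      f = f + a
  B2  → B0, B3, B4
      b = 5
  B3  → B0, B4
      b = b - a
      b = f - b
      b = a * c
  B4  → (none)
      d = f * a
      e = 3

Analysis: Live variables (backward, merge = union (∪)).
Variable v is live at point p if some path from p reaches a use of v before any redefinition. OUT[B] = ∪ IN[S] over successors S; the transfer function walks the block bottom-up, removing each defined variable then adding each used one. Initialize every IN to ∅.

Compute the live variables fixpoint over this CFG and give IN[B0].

Answer: {b}

Working:
Per-block solution:
  B0:  IN={b}  OUT={b, c, f}
  B1:  IN={b, c, f}  OUT={a, b, c, f}
  B2:  IN={a, c, f}  OUT={a, b, c, f}
  B3:  IN={a, b, c, f}  OUT={a, b, f}
  B4:  IN={a, f}  OUT={}

Merge at B0: OUT[B0] = IN[B1] = {b, c, f}
Applying B0's transfer function to that OUT value gives IN[B0] (row B0 above).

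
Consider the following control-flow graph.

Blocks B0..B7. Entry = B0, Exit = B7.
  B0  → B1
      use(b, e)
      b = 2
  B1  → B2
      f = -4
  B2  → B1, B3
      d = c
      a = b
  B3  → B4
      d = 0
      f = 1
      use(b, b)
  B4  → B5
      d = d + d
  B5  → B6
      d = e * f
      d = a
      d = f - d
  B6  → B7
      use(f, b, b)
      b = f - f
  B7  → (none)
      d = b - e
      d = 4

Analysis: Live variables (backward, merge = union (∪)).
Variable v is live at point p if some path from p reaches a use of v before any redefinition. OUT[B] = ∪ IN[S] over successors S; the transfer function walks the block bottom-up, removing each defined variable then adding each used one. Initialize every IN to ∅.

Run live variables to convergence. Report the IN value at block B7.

Per-block solution:
  B0: | IN={b, c, e} | OUT={b, c, e}
  B1: | IN={b, c, e} | OUT={b, c, e}
  B2: | IN={b, c, e} | OUT={a, b, c, e}
  B3: | IN={a, b, e} | OUT={a, b, d, e, f}
  B4: | IN={a, b, d, e, f} | OUT={a, b, e, f}
  B5: | IN={a, b, e, f} | OUT={b, e, f}
  B6: | IN={b, e, f} | OUT={b, e}
  B7: | IN={b, e} | OUT={}

B7 is the boundary node: OUT[B7] = {}
Applying B7's transfer function to that OUT value gives IN[B7] (row B7 above).

Answer: {b, e}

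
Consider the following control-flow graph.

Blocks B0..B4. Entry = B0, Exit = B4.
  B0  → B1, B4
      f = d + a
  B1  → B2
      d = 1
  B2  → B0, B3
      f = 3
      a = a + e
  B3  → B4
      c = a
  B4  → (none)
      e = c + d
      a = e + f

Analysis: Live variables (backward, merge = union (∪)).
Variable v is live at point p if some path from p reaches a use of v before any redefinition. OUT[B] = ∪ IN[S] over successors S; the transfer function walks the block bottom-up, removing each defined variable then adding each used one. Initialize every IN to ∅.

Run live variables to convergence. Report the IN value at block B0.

Answer: {a, c, d, e}

Working:
Fixpoint table:
  B0:   IN={a, c, d, e}   OUT={a, c, d, e, f}
  B1:   IN={a, c, e}   OUT={a, c, d, e}
  B2:   IN={a, c, d, e}   OUT={a, c, d, e, f}
  B3:   IN={a, d, f}   OUT={c, d, f}
  B4:   IN={c, d, f}   OUT={}

Merge at B0: OUT[B0] = IN[B1] ⊔ IN[B4] = {a, c, d, e, f}
Applying B0's transfer function to that OUT value gives IN[B0] (row B0 above).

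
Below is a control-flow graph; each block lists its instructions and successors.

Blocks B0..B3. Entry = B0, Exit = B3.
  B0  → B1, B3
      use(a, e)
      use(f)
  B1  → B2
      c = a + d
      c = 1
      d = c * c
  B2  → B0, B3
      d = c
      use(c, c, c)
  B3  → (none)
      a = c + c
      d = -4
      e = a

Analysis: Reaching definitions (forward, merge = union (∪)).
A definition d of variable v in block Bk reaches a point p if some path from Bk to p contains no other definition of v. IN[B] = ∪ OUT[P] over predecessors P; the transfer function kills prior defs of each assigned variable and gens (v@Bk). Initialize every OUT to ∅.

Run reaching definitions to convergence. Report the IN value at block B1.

Answer: {c@B1, d@B2}

Derivation:
Fixpoint table:
  B0:  IN={c@B1, d@B2}  OUT={c@B1, d@B2}
  B1:  IN={c@B1, d@B2}  OUT={c@B1, d@B1}
  B2:  IN={c@B1, d@B1}  OUT={c@B1, d@B2}
  B3:  IN={c@B1, d@B2}  OUT={a@B3, c@B1, d@B3, e@B3}

Merge at B1: IN[B1] = OUT[B0] = {c@B1, d@B2}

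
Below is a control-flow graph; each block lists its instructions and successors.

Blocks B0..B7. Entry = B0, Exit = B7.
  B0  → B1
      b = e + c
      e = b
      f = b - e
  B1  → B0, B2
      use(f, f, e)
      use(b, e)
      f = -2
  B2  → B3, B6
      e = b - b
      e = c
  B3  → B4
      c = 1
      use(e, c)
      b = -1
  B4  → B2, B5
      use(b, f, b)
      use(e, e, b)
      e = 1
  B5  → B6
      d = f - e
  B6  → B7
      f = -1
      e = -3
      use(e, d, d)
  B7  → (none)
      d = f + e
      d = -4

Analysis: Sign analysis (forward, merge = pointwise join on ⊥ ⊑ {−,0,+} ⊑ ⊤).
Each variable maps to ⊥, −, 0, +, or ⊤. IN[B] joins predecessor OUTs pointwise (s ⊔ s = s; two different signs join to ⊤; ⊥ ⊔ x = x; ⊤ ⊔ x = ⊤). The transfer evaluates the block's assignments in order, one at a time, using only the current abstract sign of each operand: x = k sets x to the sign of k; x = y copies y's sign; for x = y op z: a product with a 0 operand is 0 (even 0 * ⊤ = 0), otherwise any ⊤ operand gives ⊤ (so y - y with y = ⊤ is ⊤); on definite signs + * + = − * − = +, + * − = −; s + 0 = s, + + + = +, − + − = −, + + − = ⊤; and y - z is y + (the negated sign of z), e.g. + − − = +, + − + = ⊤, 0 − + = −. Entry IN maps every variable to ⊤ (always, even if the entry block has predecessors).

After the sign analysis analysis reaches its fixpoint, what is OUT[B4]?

Fixpoint table:
  B0:   IN=(all ⊤)   OUT=(all ⊤)
  B1:   IN=(all ⊤)   OUT={f:-; rest ⊤}
  B2:   IN={f:-; rest ⊤}   OUT={f:-; rest ⊤}
  B3:   IN={f:-; rest ⊤}   OUT={b:-, c:+, f:-; rest ⊤}
  B4:   IN={b:-, c:+, f:-; rest ⊤}   OUT={b:-, c:+, e:+, f:-; rest ⊤}
  B5:   IN={b:-, c:+, e:+, f:-; rest ⊤}   OUT={b:-, c:+, d:-, e:+, f:-; rest ⊤}
  B6:   IN={f:-; rest ⊤}   OUT={e:-, f:-; rest ⊤}
  B7:   IN={e:-, f:-; rest ⊤}   OUT={d:-, e:-, f:-; rest ⊤}

Merge at B4: IN[B4] = OUT[B3] = {a: ⊤, b: -, c: +, d: ⊤, e: ⊤, f: -}
Applying B4's transfer function to that IN value gives OUT[B4] (row B4 above).

Answer: {a: ⊤, b: -, c: +, d: ⊤, e: +, f: -}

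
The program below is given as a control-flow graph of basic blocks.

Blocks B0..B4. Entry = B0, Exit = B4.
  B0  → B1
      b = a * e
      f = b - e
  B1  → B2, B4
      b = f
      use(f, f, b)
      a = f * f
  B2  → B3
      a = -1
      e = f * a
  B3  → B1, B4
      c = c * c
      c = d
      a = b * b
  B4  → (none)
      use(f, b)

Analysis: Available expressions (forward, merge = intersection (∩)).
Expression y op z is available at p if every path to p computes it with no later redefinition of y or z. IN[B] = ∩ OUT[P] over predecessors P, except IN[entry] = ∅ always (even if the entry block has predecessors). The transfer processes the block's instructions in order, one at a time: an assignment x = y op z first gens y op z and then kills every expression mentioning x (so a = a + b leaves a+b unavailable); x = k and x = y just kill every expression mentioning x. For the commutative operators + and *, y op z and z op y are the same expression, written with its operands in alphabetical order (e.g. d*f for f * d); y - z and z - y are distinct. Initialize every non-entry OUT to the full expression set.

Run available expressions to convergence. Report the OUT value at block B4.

Per-block solution:
  B0:  IN={}  OUT={a*e, b-e}
  B1:  IN={}  OUT={f*f}
  B2:  IN={f*f}  OUT={a*f, f*f}
  B3:  IN={a*f, f*f}  OUT={b*b, f*f}
  B4:  IN={f*f}  OUT={f*f}

Merge at B4: IN[B4] = OUT[B1] ∩ OUT[B3] = {f*f}
Applying B4's transfer function to that IN value gives OUT[B4] (row B4 above).

Answer: {f*f}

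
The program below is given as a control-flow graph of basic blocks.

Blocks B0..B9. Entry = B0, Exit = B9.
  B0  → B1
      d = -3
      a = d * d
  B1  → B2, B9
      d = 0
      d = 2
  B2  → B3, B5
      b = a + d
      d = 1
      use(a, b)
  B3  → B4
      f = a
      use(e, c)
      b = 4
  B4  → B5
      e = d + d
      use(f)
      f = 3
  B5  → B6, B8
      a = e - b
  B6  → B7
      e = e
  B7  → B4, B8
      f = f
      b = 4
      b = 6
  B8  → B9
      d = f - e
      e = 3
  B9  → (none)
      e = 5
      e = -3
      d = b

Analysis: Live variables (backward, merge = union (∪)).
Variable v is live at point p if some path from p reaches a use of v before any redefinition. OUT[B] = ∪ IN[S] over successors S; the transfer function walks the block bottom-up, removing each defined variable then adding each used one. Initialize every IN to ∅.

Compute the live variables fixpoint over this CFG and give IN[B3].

Answer: {a, c, d, e}

Working:
Fixpoint table:
  B0:   IN={b, c, e, f}   OUT={a, b, c, e, f}
  B1:   IN={a, b, c, e, f}   OUT={a, b, c, d, e, f}
  B2:   IN={a, c, d, e, f}   OUT={a, b, c, d, e, f}
  B3:   IN={a, c, d, e}   OUT={b, d, f}
  B4:   IN={b, d, f}   OUT={b, d, e, f}
  B5:   IN={b, d, e, f}   OUT={b, d, e, f}
  B6:   IN={d, e, f}   OUT={d, e, f}
  B7:   IN={d, e, f}   OUT={b, d, e, f}
  B8:   IN={b, e, f}   OUT={b}
  B9:   IN={b}   OUT={}

Merge at B3: OUT[B3] = IN[B4] = {b, d, f}
Applying B3's transfer function to that OUT value gives IN[B3] (row B3 above).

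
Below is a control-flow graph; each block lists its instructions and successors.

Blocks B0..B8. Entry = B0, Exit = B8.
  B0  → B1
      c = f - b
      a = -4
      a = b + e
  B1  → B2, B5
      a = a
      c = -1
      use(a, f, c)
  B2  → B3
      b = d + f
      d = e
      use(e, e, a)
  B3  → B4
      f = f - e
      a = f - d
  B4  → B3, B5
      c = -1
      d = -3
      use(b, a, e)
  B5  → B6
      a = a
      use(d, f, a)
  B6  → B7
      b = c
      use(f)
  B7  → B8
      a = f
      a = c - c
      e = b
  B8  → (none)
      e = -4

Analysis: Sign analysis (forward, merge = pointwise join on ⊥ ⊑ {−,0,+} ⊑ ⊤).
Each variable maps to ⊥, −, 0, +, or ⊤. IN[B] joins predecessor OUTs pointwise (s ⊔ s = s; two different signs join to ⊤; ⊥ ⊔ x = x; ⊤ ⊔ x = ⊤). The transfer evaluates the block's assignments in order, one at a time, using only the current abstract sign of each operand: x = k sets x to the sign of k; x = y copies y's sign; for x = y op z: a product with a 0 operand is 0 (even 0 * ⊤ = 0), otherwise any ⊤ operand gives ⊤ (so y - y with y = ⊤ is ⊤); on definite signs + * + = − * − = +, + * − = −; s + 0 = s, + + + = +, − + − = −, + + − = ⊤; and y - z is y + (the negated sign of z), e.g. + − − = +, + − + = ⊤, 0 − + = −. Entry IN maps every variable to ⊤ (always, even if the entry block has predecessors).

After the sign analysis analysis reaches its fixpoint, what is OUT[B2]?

Per-block solution:
  B0: | IN=(all ⊤) | OUT=(all ⊤)
  B1: | IN=(all ⊤) | OUT={c:-; rest ⊤}
  B2: | IN={c:-; rest ⊤} | OUT={c:-; rest ⊤}
  B3: | IN={c:-; rest ⊤} | OUT={c:-; rest ⊤}
  B4: | IN={c:-; rest ⊤} | OUT={c:-, d:-; rest ⊤}
  B5: | IN={c:-; rest ⊤} | OUT={c:-; rest ⊤}
  B6: | IN={c:-; rest ⊤} | OUT={b:-, c:-; rest ⊤}
  B7: | IN={b:-, c:-; rest ⊤} | OUT={b:-, c:-, e:-; rest ⊤}
  B8: | IN={b:-, c:-, e:-; rest ⊤} | OUT={b:-, c:-, e:-; rest ⊤}

Merge at B2: IN[B2] = OUT[B1] = {a: ⊤, b: ⊤, c: -, d: ⊤, e: ⊤, f: ⊤}
Applying B2's transfer function to that IN value gives OUT[B2] (row B2 above).

Answer: {a: ⊤, b: ⊤, c: -, d: ⊤, e: ⊤, f: ⊤}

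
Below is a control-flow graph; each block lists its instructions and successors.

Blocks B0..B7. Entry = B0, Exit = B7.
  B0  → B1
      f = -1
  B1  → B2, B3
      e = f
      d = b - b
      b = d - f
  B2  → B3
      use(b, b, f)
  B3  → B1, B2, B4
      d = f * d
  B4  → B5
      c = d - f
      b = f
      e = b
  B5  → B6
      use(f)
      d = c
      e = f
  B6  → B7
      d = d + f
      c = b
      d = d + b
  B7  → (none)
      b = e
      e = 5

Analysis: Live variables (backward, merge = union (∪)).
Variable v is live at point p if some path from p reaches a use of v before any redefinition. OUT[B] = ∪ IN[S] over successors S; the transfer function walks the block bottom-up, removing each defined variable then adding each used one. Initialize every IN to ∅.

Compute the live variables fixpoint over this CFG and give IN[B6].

Answer: {b, d, e, f}

Trace:
Converged values:
  B0:   IN={b}   OUT={b, f}
  B1:   IN={b, f}   OUT={b, d, f}
  B2:   IN={b, d, f}   OUT={b, d, f}
  B3:   IN={b, d, f}   OUT={b, d, f}
  B4:   IN={d, f}   OUT={b, c, f}
  B5:   IN={b, c, f}   OUT={b, d, e, f}
  B6:   IN={b, d, e, f}   OUT={e}
  B7:   IN={e}   OUT={}

Merge at B6: OUT[B6] = IN[B7] = {e}
Applying B6's transfer function to that OUT value gives IN[B6] (row B6 above).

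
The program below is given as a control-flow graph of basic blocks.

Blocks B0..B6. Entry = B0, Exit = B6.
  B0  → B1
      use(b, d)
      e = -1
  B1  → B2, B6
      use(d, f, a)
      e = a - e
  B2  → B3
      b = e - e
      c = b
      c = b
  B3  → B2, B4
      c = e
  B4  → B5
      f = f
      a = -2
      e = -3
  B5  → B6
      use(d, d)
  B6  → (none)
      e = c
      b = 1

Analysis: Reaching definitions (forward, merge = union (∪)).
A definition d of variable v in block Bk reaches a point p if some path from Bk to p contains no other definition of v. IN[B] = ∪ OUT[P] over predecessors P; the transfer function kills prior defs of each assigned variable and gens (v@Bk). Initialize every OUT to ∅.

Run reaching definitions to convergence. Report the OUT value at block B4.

Answer: {a@B4, b@B2, c@B3, e@B4, f@B4}

Derivation:
Converged values:
  B0: | IN={} | OUT={e@B0}
  B1: | IN={e@B0} | OUT={e@B1}
  B2: | IN={b@B2, c@B3, e@B1} | OUT={b@B2, c@B2, e@B1}
  B3: | IN={b@B2, c@B2, e@B1} | OUT={b@B2, c@B3, e@B1}
  B4: | IN={b@B2, c@B3, e@B1} | OUT={a@B4, b@B2, c@B3, e@B4, f@B4}
  B5: | IN={a@B4, b@B2, c@B3, e@B4, f@B4} | OUT={a@B4, b@B2, c@B3, e@B4, f@B4}
  B6: | IN={a@B4, b@B2, c@B3, e@B1, e@B4, f@B4} | OUT={a@B4, b@B6, c@B3, e@B6, f@B4}

Merge at B4: IN[B4] = OUT[B3] = {b@B2, c@B3, e@B1}
Applying B4's transfer function to that IN value gives OUT[B4] (row B4 above).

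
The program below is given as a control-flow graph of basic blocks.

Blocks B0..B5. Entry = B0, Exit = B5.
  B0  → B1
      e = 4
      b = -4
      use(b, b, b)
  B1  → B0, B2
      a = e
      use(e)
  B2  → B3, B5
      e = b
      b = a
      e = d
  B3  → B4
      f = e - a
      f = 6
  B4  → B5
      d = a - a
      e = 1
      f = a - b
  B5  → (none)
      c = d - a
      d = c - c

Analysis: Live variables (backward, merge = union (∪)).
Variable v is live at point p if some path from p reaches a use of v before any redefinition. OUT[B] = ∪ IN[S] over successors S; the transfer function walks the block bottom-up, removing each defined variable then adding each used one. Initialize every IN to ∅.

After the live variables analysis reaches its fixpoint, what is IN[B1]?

Per-block solution:
  B0:  IN={d}  OUT={b, d, e}
  B1:  IN={b, d, e}  OUT={a, b, d}
  B2:  IN={a, b, d}  OUT={a, b, d, e}
  B3:  IN={a, b, e}  OUT={a, b}
  B4:  IN={a, b}  OUT={a, d}
  B5:  IN={a, d}  OUT={}

Merge at B1: OUT[B1] = IN[B0] ⊔ IN[B2] = {a, b, d}
Applying B1's transfer function to that OUT value gives IN[B1] (row B1 above).

Answer: {b, d, e}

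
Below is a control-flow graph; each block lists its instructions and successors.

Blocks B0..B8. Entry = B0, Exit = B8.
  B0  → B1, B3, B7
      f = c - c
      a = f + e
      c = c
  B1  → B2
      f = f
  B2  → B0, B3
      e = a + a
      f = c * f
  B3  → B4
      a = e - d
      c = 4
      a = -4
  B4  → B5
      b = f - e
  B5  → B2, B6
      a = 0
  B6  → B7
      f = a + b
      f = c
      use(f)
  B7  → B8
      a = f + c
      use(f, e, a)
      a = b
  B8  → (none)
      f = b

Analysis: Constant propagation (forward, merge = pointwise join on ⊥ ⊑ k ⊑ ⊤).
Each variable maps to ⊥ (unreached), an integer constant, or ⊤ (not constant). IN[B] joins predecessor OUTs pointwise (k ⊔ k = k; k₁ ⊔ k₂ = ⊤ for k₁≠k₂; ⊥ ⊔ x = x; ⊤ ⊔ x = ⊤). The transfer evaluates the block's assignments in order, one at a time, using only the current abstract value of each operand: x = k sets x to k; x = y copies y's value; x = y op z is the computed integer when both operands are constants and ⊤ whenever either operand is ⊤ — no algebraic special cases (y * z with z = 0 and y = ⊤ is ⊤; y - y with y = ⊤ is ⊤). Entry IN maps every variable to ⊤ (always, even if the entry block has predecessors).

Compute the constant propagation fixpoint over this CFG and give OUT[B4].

Answer: {a: -4, b: ⊤, c: 4, d: ⊤, e: ⊤, f: ⊤}

Working:
Fixpoint table:
  B0: | IN=(all ⊤) | OUT=(all ⊤)
  B1: | IN=(all ⊤) | OUT=(all ⊤)
  B2: | IN=(all ⊤) | OUT=(all ⊤)
  B3: | IN=(all ⊤) | OUT={a:-4, c:4; rest ⊤}
  B4: | IN={a:-4, c:4; rest ⊤} | OUT={a:-4, c:4; rest ⊤}
  B5: | IN={a:-4, c:4; rest ⊤} | OUT={a:0, c:4; rest ⊤}
  B6: | IN={a:0, c:4; rest ⊤} | OUT={a:0, c:4, f:4; rest ⊤}
  B7: | IN=(all ⊤) | OUT=(all ⊤)
  B8: | IN=(all ⊤) | OUT=(all ⊤)

Merge at B4: IN[B4] = OUT[B3] = {a: -4, b: ⊤, c: 4, d: ⊤, e: ⊤, f: ⊤}
Applying B4's transfer function to that IN value gives OUT[B4] (row B4 above).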